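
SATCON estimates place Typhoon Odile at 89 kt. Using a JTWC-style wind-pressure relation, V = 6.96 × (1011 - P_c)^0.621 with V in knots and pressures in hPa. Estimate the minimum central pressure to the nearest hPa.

950 hPa

ΔP = (V / 6.96)^(1/0.621) = (89/6.96)^1.610.
89/6.96 = 12.787; 12.787^1.610 ≈ 60.57 hPa.
P_c = 1011 − 60.57 = 950.43 ≈ 950 hPa.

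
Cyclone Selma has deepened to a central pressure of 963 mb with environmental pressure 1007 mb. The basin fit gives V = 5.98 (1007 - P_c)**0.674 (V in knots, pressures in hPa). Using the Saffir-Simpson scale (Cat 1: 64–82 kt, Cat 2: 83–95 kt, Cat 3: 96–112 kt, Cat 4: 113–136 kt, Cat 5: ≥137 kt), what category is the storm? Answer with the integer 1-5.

ΔP = 1007 − 963 = 44 mb.
V ≈ 5.98 × 44^0.674 = 5.98 × 12.81 ≈ 77 kt.
77 kt falls in the Category 1 band.

1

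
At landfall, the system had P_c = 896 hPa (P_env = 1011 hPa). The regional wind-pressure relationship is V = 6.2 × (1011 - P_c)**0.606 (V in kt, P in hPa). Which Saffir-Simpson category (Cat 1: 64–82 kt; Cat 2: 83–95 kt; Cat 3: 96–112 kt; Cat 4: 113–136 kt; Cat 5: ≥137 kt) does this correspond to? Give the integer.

3

ΔP = 1011 − 896 = 115 hPa.
V ≈ 6.2 × 115^0.606 = 6.2 × 17.73 ≈ 110 kt.
110 kt falls in the Category 3 band.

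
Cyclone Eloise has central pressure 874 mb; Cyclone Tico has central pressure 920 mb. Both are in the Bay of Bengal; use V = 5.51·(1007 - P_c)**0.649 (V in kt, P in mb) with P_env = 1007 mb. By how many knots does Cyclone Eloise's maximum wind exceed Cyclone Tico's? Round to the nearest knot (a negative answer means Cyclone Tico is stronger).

Cyclone Eloise: ΔP = 133; V ≈ 5.51 × 133^0.649 ≈ 131.68 kt.
Cyclone Tico: ΔP = 87; V ≈ 5.51 × 87^0.649 ≈ 99.98 kt.
Difference ≈ 131.68 − 99.98 = 31.70 → 32 kt.

32 kt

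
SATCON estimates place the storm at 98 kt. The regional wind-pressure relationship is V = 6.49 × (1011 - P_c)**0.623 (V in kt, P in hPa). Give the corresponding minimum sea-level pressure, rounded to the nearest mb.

933 mb

ΔP = (V / 6.49)^(1/0.623) = (98/6.49)^1.605.
98/6.49 = 15.100; 15.100^1.605 ≈ 78.06 mb.
P_c = 1011 − 78.06 = 932.94 ≈ 933 mb.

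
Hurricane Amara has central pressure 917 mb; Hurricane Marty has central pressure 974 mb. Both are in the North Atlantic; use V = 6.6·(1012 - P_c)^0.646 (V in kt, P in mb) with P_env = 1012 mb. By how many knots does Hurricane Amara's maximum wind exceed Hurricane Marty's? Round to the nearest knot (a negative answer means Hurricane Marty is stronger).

Hurricane Amara: ΔP = 95; V ≈ 6.6 × 95^0.646 ≈ 125.07 kt.
Hurricane Marty: ΔP = 38; V ≈ 6.6 × 38^0.646 ≈ 69.20 kt.
Difference ≈ 125.07 − 69.20 = 55.87 → 56 kt.

56 kt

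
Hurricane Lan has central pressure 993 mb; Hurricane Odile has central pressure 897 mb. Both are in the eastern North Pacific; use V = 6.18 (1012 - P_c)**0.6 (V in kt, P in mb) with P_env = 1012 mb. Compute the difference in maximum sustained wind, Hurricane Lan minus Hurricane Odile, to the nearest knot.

Hurricane Lan: ΔP = 19; V ≈ 6.18 × 19^0.6 ≈ 36.16 kt.
Hurricane Odile: ΔP = 115; V ≈ 6.18 × 115^0.6 ≈ 106.51 kt.
Difference ≈ 36.16 − 106.51 = -70.35 → -70 kt.

-70 kt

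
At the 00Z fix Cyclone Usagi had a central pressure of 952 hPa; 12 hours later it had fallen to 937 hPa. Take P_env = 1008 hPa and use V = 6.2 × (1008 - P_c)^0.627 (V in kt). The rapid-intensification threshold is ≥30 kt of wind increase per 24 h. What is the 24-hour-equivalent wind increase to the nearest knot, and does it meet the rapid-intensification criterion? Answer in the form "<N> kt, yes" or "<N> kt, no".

25 kt, no

V₁: ΔP = 56, V ≈ 6.2 × 56^0.627 ≈ 77.36 kt.
V₂: ΔP = 71, V ≈ 6.2 × 71^0.627 ≈ 89.77 kt.
ΔV over 12 h = 12.41 kt → 24 h equivalent = 12.41 × 24/12 ≈ 24.82 kt.
25 kt < 30 kt ⇒ not rapid intensification.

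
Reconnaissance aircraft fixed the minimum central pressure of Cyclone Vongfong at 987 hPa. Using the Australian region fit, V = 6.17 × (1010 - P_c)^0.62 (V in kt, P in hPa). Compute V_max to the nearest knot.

43 kt

ΔP = 1010 − 987 = 23 hPa.
23^0.62 ≈ 6.987.
V ≈ 6.17 × 6.987 ≈ 43.1 kt.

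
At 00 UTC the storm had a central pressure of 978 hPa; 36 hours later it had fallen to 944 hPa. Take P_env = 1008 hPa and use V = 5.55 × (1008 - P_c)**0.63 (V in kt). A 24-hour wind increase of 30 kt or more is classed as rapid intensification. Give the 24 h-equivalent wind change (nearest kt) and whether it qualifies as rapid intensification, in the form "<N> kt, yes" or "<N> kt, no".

V₁: ΔP = 30, V ≈ 5.55 × 30^0.63 ≈ 47.30 kt.
V₂: ΔP = 64, V ≈ 5.55 × 64^0.63 ≈ 76.24 kt.
ΔV over 36 h = 28.94 kt → 24 h equivalent = 28.94 × 24/36 ≈ 19.29 kt.
19 kt < 30 kt ⇒ not rapid intensification.

19 kt, no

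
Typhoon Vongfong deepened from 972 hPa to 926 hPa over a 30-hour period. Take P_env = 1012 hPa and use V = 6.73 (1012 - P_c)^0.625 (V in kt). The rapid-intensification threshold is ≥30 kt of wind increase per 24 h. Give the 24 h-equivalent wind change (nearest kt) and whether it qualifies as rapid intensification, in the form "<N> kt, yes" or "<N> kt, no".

33 kt, yes

V₁: ΔP = 40, V ≈ 6.73 × 40^0.625 ≈ 67.50 kt.
V₂: ΔP = 86, V ≈ 6.73 × 86^0.625 ≈ 108.91 kt.
ΔV over 30 h = 41.41 kt → 24 h equivalent = 41.41 × 24/30 ≈ 33.13 kt.
33 kt ≥ 30 kt ⇒ rapid intensification.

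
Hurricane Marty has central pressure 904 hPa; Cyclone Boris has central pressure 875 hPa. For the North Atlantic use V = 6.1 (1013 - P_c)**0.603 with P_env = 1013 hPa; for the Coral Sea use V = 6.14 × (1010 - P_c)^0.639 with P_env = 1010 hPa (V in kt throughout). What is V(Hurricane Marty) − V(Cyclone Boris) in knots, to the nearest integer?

-38 kt

Hurricane Marty: ΔP = 109; V ≈ 6.1 × 109^0.603 ≈ 103.25 kt.
Cyclone Boris: ΔP = 135; V ≈ 6.14 × 135^0.639 ≈ 141.08 kt.
Difference ≈ 103.25 − 141.08 = -37.83 → -38 kt.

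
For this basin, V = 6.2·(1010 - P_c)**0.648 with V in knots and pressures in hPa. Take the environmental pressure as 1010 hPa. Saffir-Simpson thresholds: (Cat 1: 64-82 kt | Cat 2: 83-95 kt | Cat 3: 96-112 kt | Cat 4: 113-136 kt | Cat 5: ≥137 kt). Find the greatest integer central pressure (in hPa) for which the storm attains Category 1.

973 hPa

Category 1 begins at V = 64 kt.
Required ΔP = (64/6.2)^(1/0.648) = 10.323^1.543 ≈ 36.68 hPa.
P_c ≤ 1010 − 36.68 = 973.32, so the highest integer P_c is 973 hPa.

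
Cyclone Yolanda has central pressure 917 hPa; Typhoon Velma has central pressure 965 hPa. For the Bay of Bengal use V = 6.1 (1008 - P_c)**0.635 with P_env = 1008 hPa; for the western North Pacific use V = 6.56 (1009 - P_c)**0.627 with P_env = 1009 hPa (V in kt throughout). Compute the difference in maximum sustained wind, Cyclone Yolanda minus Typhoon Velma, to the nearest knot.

37 kt

Cyclone Yolanda: ΔP = 91; V ≈ 6.1 × 91^0.635 ≈ 106.98 kt.
Typhoon Velma: ΔP = 44; V ≈ 6.56 × 44^0.627 ≈ 70.36 kt.
Difference ≈ 106.98 − 70.36 = 36.62 → 37 kt.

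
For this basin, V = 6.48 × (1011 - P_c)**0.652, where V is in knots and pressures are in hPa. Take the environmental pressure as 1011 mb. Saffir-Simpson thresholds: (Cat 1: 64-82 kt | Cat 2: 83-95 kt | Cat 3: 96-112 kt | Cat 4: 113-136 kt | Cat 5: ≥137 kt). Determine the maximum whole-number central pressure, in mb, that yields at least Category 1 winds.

Category 1 begins at V = 64 kt.
Required ΔP = (64/6.48)^(1/0.652) = 9.877^1.534 ≈ 33.53 mb.
P_c ≤ 1011 − 33.53 = 977.47, so the highest integer P_c is 977 mb.

977 mb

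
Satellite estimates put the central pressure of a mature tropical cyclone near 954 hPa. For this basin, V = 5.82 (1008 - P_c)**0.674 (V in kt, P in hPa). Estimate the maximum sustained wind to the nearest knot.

86 kt

ΔP = 1008 − 954 = 54 hPa.
54^0.674 ≈ 14.711.
V ≈ 5.82 × 14.711 ≈ 85.6 kt.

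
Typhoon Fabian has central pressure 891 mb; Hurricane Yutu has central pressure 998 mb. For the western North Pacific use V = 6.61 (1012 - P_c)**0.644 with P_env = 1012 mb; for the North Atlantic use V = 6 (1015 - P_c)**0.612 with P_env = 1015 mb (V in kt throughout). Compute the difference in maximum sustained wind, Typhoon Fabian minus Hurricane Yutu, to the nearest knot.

111 kt

Typhoon Fabian: ΔP = 121; V ≈ 6.61 × 121^0.644 ≈ 145.05 kt.
Hurricane Yutu: ΔP = 17; V ≈ 6 × 17^0.612 ≈ 33.98 kt.
Difference ≈ 145.05 − 33.98 = 111.07 → 111 kt.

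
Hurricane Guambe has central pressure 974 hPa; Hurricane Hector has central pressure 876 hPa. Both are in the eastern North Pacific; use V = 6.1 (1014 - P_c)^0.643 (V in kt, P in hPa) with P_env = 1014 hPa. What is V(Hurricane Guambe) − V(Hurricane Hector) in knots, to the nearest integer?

-80 kt

Hurricane Guambe: ΔP = 40; V ≈ 6.1 × 40^0.643 ≈ 65.38 kt.
Hurricane Hector: ΔP = 138; V ≈ 6.1 × 138^0.643 ≈ 144.97 kt.
Difference ≈ 65.38 − 144.97 = -79.59 → -80 kt.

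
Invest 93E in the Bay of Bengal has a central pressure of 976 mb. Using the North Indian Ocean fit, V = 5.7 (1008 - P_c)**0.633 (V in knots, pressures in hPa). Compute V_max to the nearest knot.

ΔP = 1008 − 976 = 32 mb.
32^0.633 ≈ 8.969.
V ≈ 5.7 × 8.969 ≈ 51.1 kt.

51 kt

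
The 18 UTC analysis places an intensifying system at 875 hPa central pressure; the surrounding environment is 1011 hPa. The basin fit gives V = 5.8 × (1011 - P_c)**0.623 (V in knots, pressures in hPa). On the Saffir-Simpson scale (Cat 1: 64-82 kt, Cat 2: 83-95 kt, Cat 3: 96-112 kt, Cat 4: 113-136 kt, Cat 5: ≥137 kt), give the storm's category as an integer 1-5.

4

ΔP = 1011 − 875 = 136 hPa.
V ≈ 5.8 × 136^0.623 = 5.8 × 21.34 ≈ 124 kt.
124 kt falls in the Category 4 band.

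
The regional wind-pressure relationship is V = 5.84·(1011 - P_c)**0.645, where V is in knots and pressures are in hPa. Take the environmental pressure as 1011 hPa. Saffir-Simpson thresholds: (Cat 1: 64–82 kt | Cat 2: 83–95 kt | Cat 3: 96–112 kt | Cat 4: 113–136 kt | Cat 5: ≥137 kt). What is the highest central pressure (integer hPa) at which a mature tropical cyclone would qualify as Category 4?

Category 4 begins at V = 113 kt.
Required ΔP = (113/5.84)^(1/0.645) = 19.349^1.550 ≈ 98.82 hPa.
P_c ≤ 1011 − 98.82 = 912.18, so the highest integer P_c is 912 hPa.

912 hPa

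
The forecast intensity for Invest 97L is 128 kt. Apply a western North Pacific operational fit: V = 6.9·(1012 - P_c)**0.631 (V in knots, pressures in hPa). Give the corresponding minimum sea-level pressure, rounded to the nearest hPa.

ΔP = (V / 6.9)^(1/0.631) = (128/6.9)^1.585.
128/6.9 = 18.551; 18.551^1.585 ≈ 102.35 hPa.
P_c = 1012 − 102.35 = 909.65 ≈ 910 hPa.

910 hPa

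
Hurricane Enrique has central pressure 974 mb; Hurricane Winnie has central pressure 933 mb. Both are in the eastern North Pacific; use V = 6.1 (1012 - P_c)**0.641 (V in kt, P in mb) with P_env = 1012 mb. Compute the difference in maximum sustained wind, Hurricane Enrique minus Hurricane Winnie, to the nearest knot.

Hurricane Enrique: ΔP = 38; V ≈ 6.1 × 38^0.641 ≈ 62.80 kt.
Hurricane Winnie: ΔP = 79; V ≈ 6.1 × 79^0.641 ≈ 100.39 kt.
Difference ≈ 62.80 − 100.39 = -37.59 → -38 kt.

-38 kt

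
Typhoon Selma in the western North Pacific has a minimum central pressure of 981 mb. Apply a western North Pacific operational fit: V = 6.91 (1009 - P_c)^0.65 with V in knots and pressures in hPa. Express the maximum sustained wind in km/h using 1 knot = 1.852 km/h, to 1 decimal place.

111.6 km/h

ΔP = 1009 − 981 = 28 mb.
V ≈ 6.91 × 28^0.65 = 6.91 × 8.723 ≈ 60.274 kt.
60.274 × 1.852 ≈ 111.63 km/h → 111.6 km/h.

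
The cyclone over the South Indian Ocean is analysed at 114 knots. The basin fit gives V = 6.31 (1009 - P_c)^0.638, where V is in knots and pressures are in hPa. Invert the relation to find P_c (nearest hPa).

916 hPa

ΔP = (V / 6.31)^(1/0.638) = (114/6.31)^1.567.
114/6.31 = 18.067; 18.067^1.567 ≈ 93.33 hPa.
P_c = 1009 − 93.33 = 915.67 ≈ 916 hPa.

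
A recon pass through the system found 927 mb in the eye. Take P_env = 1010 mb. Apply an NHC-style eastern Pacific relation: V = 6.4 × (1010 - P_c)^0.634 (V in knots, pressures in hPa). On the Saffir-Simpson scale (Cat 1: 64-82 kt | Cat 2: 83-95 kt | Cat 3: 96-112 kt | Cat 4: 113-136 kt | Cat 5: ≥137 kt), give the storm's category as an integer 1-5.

3

ΔP = 1010 − 927 = 83 mb.
V ≈ 6.4 × 83^0.634 = 6.4 × 16.47 ≈ 105 kt.
105 kt falls in the Category 3 band.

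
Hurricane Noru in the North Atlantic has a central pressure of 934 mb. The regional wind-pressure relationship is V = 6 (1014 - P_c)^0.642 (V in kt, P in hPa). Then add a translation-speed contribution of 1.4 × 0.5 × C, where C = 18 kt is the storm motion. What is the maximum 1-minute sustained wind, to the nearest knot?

113 kt

ΔP = 1014 − 934 = 80 mb.
80^0.642 ≈ 16.664.
V ≈ 6 × 16.664 ≈ 100.0 kt.
Translation term: 1.4 × 0.5 × 18 = 12.6 kt.
Corrected V ≈ 112.6 kt → 113 kt.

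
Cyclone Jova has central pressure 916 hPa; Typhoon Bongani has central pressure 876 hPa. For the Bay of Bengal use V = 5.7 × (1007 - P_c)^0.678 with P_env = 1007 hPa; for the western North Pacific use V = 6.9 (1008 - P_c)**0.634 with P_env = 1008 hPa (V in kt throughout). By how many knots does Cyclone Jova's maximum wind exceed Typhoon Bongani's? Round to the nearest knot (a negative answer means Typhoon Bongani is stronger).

-31 kt

Cyclone Jova: ΔP = 91; V ≈ 5.7 × 91^0.678 ≈ 121.37 kt.
Typhoon Bongani: ΔP = 132; V ≈ 6.9 × 132^0.634 ≈ 152.51 kt.
Difference ≈ 121.37 − 152.51 = -31.14 → -31 kt.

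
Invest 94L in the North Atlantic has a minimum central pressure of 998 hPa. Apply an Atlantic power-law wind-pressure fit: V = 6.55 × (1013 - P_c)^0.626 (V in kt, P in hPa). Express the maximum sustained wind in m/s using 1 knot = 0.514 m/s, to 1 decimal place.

18.3 m/s

ΔP = 1013 − 998 = 15 hPa.
V ≈ 6.55 × 15^0.626 = 6.55 × 5.448 ≈ 35.684 kt.
35.684 × 0.514 ≈ 18.34 m/s → 18.3 m/s.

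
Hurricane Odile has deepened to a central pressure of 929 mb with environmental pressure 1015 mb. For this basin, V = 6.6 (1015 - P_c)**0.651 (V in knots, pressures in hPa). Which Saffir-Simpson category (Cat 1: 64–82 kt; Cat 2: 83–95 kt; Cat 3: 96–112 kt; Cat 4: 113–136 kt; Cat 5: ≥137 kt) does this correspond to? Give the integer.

4

ΔP = 1015 − 929 = 86 mb.
V ≈ 6.6 × 86^0.651 = 6.6 × 18.17 ≈ 120 kt.
120 kt falls in the Category 4 band.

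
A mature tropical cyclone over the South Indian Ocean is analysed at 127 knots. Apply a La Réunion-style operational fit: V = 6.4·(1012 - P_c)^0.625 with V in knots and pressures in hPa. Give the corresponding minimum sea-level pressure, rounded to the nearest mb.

893 mb

ΔP = (V / 6.4)^(1/0.625) = (127/6.4)^1.600.
127/6.4 = 19.844; 19.844^1.600 ≈ 119.18 mb.
P_c = 1012 − 119.18 = 892.82 ≈ 893 mb.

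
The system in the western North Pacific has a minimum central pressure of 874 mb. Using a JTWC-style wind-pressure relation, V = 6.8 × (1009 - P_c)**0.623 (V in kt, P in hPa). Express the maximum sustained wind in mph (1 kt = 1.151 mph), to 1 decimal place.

ΔP = 1009 − 874 = 135 mb.
V ≈ 6.8 × 135^0.623 = 6.8 × 21.242 ≈ 144.446 kt.
144.446 × 1.151 ≈ 166.26 mph → 166.3 mph.

166.3 mph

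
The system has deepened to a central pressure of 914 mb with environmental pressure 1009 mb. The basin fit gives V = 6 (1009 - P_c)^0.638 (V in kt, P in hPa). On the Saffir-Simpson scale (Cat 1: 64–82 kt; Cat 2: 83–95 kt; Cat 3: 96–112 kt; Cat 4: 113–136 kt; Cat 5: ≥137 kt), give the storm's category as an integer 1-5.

ΔP = 1009 − 914 = 95 mb.
V ≈ 6 × 95^0.638 = 6 × 18.27 ≈ 110 kt.
110 kt falls in the Category 3 band.

3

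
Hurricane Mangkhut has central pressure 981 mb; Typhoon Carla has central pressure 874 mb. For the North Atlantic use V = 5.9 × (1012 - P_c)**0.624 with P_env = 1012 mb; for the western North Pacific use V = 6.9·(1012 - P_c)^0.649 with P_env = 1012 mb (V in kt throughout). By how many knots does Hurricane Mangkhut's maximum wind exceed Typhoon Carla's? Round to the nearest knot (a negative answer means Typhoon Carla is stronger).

-119 kt

Hurricane Mangkhut: ΔP = 31; V ≈ 5.9 × 31^0.624 ≈ 50.29 kt.
Typhoon Carla: ΔP = 138; V ≈ 6.9 × 138^0.649 ≈ 168.90 kt.
Difference ≈ 50.29 − 168.90 = -118.61 → -119 kt.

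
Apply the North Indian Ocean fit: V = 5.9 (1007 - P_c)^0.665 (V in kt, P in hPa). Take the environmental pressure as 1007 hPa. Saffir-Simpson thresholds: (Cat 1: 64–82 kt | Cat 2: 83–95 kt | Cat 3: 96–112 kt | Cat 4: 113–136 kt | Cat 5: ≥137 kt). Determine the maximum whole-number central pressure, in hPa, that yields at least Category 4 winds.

Category 4 begins at V = 113 kt.
Required ΔP = (113/5.9)^(1/0.665) = 19.153^1.504 ≈ 84.75 hPa.
P_c ≤ 1007 − 84.75 = 922.25, so the highest integer P_c is 922 hPa.

922 hPa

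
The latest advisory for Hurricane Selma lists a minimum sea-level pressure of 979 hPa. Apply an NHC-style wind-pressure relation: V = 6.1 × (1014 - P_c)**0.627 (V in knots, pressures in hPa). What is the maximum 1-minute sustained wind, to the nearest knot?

ΔP = 1014 − 979 = 35 hPa.
35^0.627 ≈ 9.292.
V ≈ 6.1 × 9.292 ≈ 56.7 kt.

57 kt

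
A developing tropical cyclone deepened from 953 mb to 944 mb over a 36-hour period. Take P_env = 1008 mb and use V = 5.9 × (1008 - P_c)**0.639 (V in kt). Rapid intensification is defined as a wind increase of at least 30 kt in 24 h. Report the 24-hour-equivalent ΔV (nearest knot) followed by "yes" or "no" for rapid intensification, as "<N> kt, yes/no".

5 kt, no

V₁: ΔP = 55, V ≈ 5.9 × 55^0.639 ≈ 76.37 kt.
V₂: ΔP = 64, V ≈ 5.9 × 64^0.639 ≈ 84.14 kt.
ΔV over 36 h = 7.77 kt → 24 h equivalent = 7.77 × 24/36 ≈ 5.18 kt.
5 kt < 30 kt ⇒ not rapid intensification.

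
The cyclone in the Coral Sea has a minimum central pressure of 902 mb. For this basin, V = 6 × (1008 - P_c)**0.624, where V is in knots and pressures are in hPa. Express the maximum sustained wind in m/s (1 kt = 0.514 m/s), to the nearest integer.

57 m/s

ΔP = 1008 − 902 = 106 mb.
V ≈ 6 × 106^0.624 = 6 × 18.357 ≈ 110.139 kt.
110.139 × 0.514 ≈ 56.61 m/s → 57 m/s.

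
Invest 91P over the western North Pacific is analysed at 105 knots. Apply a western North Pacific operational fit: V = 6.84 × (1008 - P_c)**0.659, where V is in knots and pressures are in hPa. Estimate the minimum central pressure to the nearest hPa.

945 hPa

ΔP = (V / 6.84)^(1/0.659) = (105/6.84)^1.517.
105/6.84 = 15.351; 15.351^1.517 ≈ 63.08 hPa.
P_c = 1008 − 63.08 = 944.92 ≈ 945 hPa.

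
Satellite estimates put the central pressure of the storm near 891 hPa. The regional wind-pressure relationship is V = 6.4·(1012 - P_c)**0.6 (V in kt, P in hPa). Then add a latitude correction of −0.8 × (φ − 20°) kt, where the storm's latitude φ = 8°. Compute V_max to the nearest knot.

ΔP = 1012 − 891 = 121 hPa.
121^0.6 ≈ 17.769.
V ≈ 6.4 × 17.769 ≈ 113.7 kt.
Latitude correction: −0.8 × (8 − 20) = 9.6 kt.
Corrected V ≈ 123.3 kt → 123 kt.

123 kt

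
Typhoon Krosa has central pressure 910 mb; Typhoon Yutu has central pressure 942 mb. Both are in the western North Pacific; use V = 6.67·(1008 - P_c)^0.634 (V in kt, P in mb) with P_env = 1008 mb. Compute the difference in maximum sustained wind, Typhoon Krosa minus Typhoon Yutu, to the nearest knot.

27 kt

Typhoon Krosa: ΔP = 98; V ≈ 6.67 × 98^0.634 ≈ 122.06 kt.
Typhoon Yutu: ΔP = 66; V ≈ 6.67 × 66^0.634 ≈ 95.00 kt.
Difference ≈ 122.06 − 95.00 = 27.06 → 27 kt.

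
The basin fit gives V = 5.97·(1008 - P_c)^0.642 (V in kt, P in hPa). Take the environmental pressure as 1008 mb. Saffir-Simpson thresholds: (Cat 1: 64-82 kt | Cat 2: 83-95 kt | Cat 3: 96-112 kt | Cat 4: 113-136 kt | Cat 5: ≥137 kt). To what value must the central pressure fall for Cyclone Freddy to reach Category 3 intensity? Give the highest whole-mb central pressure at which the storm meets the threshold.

932 mb

Category 3 begins at V = 96 kt.
Required ΔP = (96/5.97)^(1/0.642) = 16.080^1.558 ≈ 75.68 mb.
P_c ≤ 1008 − 75.68 = 932.32, so the highest integer P_c is 932 mb.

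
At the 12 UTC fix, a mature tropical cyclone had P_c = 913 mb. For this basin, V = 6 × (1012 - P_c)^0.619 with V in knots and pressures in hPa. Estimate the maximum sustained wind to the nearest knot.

103 kt

ΔP = 1012 − 913 = 99 mb.
99^0.619 ≈ 17.191.
V ≈ 6 × 17.191 ≈ 103.1 kt.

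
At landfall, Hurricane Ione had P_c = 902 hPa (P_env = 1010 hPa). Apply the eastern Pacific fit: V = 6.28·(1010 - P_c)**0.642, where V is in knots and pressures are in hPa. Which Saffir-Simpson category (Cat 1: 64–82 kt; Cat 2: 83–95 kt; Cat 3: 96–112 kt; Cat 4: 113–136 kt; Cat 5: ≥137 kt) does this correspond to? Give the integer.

ΔP = 1010 − 902 = 108 hPa.
V ≈ 6.28 × 108^0.642 = 6.28 × 20.20 ≈ 127 kt.
127 kt falls in the Category 4 band.

4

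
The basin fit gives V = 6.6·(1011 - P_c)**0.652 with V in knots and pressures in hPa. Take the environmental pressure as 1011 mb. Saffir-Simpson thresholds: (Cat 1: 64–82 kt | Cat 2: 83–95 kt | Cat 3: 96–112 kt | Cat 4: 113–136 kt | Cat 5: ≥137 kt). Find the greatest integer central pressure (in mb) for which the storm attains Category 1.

978 mb

Category 1 begins at V = 64 kt.
Required ΔP = (64/6.6)^(1/0.652) = 9.697^1.534 ≈ 32.60 mb.
P_c ≤ 1011 − 32.60 = 978.40, so the highest integer P_c is 978 mb.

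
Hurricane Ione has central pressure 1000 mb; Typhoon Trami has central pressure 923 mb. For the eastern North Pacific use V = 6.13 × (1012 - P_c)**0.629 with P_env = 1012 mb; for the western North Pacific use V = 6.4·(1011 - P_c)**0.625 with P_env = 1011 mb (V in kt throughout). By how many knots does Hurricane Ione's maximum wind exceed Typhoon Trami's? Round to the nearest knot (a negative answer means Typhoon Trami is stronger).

-76 kt

Hurricane Ione: ΔP = 12; V ≈ 6.13 × 12^0.629 ≈ 29.26 kt.
Typhoon Trami: ΔP = 88; V ≈ 6.4 × 88^0.625 ≈ 105.07 kt.
Difference ≈ 29.26 − 105.07 = -75.81 → -76 kt.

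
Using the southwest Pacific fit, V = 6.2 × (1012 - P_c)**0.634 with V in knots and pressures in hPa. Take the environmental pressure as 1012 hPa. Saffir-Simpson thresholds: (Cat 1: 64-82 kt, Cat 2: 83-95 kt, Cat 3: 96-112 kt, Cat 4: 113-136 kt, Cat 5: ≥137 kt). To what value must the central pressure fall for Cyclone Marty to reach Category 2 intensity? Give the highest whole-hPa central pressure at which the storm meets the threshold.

952 hPa

Category 2 begins at V = 83 kt.
Required ΔP = (83/6.2)^(1/0.634) = 13.387^1.577 ≈ 59.86 hPa.
P_c ≤ 1012 − 59.86 = 952.14, so the highest integer P_c is 952 hPa.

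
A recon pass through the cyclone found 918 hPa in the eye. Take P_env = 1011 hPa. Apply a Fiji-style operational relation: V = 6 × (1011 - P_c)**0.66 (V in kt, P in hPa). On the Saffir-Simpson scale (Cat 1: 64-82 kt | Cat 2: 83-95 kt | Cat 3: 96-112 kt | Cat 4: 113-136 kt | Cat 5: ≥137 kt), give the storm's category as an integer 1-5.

ΔP = 1011 − 918 = 93 hPa.
V ≈ 6 × 93^0.66 = 6 × 19.92 ≈ 119 kt.
119 kt falls in the Category 4 band.

4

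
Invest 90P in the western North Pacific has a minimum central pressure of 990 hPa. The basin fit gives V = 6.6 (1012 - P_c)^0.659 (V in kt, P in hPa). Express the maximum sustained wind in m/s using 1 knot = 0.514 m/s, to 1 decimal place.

26.0 m/s

ΔP = 1012 − 990 = 22 hPa.
V ≈ 6.6 × 22^0.659 = 6.6 × 7.668 ≈ 50.606 kt.
50.606 × 0.514 ≈ 26.01 m/s → 26.0 m/s.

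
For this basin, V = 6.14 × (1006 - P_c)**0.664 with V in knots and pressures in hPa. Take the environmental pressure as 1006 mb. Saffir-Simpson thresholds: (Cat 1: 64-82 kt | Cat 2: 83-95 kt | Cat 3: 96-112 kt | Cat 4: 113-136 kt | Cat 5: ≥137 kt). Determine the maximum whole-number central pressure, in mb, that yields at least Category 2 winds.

Category 2 begins at V = 83 kt.
Required ΔP = (83/6.14)^(1/0.664) = 13.518^1.506 ≈ 50.49 mb.
P_c ≤ 1006 − 50.49 = 955.51, so the highest integer P_c is 955 mb.

955 mb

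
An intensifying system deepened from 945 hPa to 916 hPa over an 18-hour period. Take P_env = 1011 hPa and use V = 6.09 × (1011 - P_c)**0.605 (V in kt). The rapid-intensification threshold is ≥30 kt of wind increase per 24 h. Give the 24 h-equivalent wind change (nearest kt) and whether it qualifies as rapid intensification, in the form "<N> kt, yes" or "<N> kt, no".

V₁: ΔP = 66, V ≈ 6.09 × 66^0.605 ≈ 76.81 kt.
V₂: ΔP = 95, V ≈ 6.09 × 95^0.605 ≈ 95.75 kt.
ΔV over 18 h = 18.94 kt → 24 h equivalent = 18.94 × 24/18 ≈ 25.25 kt.
25 kt < 30 kt ⇒ not rapid intensification.

25 kt, no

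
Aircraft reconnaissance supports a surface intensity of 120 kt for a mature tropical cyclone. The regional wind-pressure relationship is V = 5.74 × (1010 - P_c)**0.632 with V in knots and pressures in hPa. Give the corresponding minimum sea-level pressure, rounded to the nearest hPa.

887 hPa

ΔP = (V / 5.74)^(1/0.632) = (120/5.74)^1.582.
120/5.74 = 20.906; 20.906^1.582 ≈ 122.75 hPa.
P_c = 1010 − 122.75 = 887.25 ≈ 887 hPa.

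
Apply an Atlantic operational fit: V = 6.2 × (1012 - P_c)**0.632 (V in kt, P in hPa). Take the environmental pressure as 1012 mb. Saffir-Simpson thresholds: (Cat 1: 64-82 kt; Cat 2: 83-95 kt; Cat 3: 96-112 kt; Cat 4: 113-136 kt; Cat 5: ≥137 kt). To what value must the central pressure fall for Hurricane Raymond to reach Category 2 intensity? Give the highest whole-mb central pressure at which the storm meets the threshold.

951 mb

Category 2 begins at V = 83 kt.
Required ΔP = (83/6.2)^(1/0.632) = 13.387^1.582 ≈ 60.64 mb.
P_c ≤ 1012 − 60.64 = 951.36, so the highest integer P_c is 951 mb.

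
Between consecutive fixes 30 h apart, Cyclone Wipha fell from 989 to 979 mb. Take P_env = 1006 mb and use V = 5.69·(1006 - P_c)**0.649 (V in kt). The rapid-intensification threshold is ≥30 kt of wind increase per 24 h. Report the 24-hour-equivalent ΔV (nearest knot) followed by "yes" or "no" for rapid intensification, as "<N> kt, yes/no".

10 kt, no

V₁: ΔP = 17, V ≈ 5.69 × 17^0.649 ≈ 35.78 kt.
V₂: ΔP = 27, V ≈ 5.69 × 27^0.649 ≈ 48.31 kt.
ΔV over 30 h = 12.53 kt → 24 h equivalent = 12.53 × 24/30 ≈ 10.02 kt.
10 kt < 30 kt ⇒ not rapid intensification.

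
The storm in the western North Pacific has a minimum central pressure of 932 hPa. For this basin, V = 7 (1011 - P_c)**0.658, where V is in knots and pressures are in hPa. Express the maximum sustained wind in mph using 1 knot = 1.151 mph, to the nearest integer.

143 mph

ΔP = 1011 − 932 = 79 hPa.
V ≈ 7 × 79^0.658 = 7 × 17.727 ≈ 124.090 kt.
124.090 × 1.151 ≈ 142.83 mph → 143 mph.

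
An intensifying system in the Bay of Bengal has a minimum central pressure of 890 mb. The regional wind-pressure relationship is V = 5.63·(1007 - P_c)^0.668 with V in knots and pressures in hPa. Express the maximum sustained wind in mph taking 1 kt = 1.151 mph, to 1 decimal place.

156.0 mph

ΔP = 1007 − 890 = 117 mb.
V ≈ 5.63 × 117^0.668 = 5.63 × 24.074 ≈ 135.537 kt.
135.537 × 1.151 ≈ 156.00 mph → 156.0 mph.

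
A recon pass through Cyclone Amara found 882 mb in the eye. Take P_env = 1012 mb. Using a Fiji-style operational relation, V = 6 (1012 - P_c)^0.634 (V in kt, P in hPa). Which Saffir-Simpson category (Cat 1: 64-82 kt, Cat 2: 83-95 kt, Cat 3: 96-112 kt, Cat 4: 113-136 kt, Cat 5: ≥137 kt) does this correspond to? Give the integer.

4

ΔP = 1012 − 882 = 130 mb.
V ≈ 6 × 130^0.634 = 6 × 21.89 ≈ 131 kt.
131 kt falls in the Category 4 band.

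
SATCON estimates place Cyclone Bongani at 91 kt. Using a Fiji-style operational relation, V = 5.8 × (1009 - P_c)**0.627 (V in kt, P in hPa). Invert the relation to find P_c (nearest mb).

ΔP = (V / 5.8)^(1/0.627) = (91/5.8)^1.595.
91/5.8 = 15.690; 15.690^1.595 ≈ 80.70 mb.
P_c = 1009 − 80.70 = 928.30 ≈ 928 mb.

928 mb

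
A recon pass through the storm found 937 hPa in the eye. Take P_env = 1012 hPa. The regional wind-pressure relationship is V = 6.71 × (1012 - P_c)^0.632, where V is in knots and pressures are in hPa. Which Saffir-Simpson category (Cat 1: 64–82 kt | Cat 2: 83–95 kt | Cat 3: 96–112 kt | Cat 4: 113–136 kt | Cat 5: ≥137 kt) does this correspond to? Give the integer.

3

ΔP = 1012 − 937 = 75 hPa.
V ≈ 6.71 × 75^0.632 = 6.71 × 15.31 ≈ 103 kt.
103 kt falls in the Category 3 band.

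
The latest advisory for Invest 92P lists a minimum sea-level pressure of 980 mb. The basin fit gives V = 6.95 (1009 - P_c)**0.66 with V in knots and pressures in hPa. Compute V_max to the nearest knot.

64 kt

ΔP = 1009 − 980 = 29 mb.
29^0.66 ≈ 9.230.
V ≈ 6.95 × 9.230 ≈ 64.1 kt.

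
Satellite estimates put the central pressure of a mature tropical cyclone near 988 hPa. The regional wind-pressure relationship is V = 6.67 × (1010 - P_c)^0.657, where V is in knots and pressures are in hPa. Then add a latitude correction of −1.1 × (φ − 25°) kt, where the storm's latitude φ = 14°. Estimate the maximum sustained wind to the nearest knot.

63 kt

ΔP = 1010 − 988 = 22 hPa.
22^0.657 ≈ 7.620.
V ≈ 6.67 × 7.620 ≈ 50.8 kt.
Latitude correction: −1.1 × (14 − 25) = 12.1 kt.
Corrected V ≈ 62.9 kt → 63 kt.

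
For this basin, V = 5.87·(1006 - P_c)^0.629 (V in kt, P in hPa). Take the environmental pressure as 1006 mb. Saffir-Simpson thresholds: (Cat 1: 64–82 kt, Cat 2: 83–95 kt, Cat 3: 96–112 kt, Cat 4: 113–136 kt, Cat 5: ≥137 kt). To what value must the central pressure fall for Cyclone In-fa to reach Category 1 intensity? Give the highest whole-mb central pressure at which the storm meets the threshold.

961 mb

Category 1 begins at V = 64 kt.
Required ΔP = (64/5.87)^(1/0.629) = 10.903^1.590 ≈ 44.62 mb.
P_c ≤ 1006 − 44.62 = 961.38, so the highest integer P_c is 961 mb.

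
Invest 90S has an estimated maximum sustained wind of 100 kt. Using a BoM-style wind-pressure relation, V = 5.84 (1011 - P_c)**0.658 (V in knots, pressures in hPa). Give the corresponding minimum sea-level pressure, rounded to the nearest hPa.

936 hPa

ΔP = (V / 5.84)^(1/0.658) = (100/5.84)^1.520.
100/5.84 = 17.123; 17.123^1.520 ≈ 74.95 hPa.
P_c = 1011 − 74.95 = 936.05 ≈ 936 hPa.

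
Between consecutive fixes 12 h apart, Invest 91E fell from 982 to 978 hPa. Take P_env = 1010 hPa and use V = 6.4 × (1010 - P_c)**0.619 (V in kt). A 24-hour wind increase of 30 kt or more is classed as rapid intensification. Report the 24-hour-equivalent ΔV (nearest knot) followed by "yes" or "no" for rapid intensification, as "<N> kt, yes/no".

9 kt, no

V₁: ΔP = 28, V ≈ 6.4 × 28^0.619 ≈ 50.35 kt.
V₂: ΔP = 32, V ≈ 6.4 × 32^0.619 ≈ 54.68 kt.
ΔV over 12 h = 4.33 kt → 24 h equivalent = 4.33 × 24/12 ≈ 8.66 kt.
9 kt < 30 kt ⇒ not rapid intensification.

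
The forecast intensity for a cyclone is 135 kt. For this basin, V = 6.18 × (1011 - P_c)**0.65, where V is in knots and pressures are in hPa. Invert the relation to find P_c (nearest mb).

896 mb

ΔP = (V / 6.18)^(1/0.65) = (135/6.18)^1.538.
135/6.18 = 21.845; 21.845^1.538 ≈ 114.96 mb.
P_c = 1011 − 114.96 = 896.04 ≈ 896 mb.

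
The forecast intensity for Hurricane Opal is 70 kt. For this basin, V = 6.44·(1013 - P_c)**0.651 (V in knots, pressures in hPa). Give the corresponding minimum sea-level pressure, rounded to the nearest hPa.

974 hPa

ΔP = (V / 6.44)^(1/0.651) = (70/6.44)^1.536.
70/6.44 = 10.870; 10.870^1.536 ≈ 39.06 hPa.
P_c = 1013 − 39.06 = 973.94 ≈ 974 hPa.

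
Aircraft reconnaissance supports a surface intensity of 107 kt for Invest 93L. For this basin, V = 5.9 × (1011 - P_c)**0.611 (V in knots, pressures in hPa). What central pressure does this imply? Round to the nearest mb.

896 mb

ΔP = (V / 5.9)^(1/0.611) = (107/5.9)^1.637.
107/5.9 = 18.136; 18.136^1.637 ≈ 114.76 mb.
P_c = 1011 − 114.76 = 896.24 ≈ 896 mb.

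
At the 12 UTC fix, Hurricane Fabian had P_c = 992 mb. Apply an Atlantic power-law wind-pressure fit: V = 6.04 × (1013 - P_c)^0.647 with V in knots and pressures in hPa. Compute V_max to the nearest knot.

ΔP = 1013 − 992 = 21 mb.
21^0.647 ≈ 7.169.
V ≈ 6.04 × 7.169 ≈ 43.3 kt.

43 kt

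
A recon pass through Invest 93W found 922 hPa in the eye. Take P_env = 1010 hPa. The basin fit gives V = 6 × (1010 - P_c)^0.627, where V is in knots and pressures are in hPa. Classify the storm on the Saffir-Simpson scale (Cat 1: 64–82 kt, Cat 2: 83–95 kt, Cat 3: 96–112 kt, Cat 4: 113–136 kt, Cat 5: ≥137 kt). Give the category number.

3

ΔP = 1010 − 922 = 88 hPa.
V ≈ 6 × 88^0.627 = 6 × 16.56 ≈ 99 kt.
99 kt falls in the Category 3 band.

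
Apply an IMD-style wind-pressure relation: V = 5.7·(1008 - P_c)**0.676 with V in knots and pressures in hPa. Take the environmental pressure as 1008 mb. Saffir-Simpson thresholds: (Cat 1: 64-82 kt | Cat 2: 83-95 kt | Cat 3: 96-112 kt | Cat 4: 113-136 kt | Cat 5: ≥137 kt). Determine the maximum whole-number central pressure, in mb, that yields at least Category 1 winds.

972 mb

Category 1 begins at V = 64 kt.
Required ΔP = (64/5.7)^(1/0.676) = 11.228^1.479 ≈ 35.79 mb.
P_c ≤ 1008 − 35.79 = 972.21, so the highest integer P_c is 972 mb.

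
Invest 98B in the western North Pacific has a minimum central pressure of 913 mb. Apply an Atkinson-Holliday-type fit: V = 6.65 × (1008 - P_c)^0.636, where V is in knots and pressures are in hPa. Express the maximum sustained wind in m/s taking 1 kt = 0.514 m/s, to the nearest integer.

62 m/s

ΔP = 1008 − 913 = 95 mb.
V ≈ 6.65 × 95^0.636 = 6.65 × 18.106 ≈ 120.408 kt.
120.408 × 0.514 ≈ 61.89 m/s → 62 m/s.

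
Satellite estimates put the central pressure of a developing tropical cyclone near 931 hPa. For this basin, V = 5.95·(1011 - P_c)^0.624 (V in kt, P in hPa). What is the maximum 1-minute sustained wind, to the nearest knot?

ΔP = 1011 − 931 = 80 hPa.
80^0.624 ≈ 15.400.
V ≈ 5.95 × 15.400 ≈ 91.6 kt.

92 kt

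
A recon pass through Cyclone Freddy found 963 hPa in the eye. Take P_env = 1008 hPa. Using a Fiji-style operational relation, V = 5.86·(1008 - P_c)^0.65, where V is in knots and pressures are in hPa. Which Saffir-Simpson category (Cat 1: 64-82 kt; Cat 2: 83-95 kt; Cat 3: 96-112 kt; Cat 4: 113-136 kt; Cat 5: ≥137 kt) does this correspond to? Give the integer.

1

ΔP = 1008 − 963 = 45 hPa.
V ≈ 5.86 × 45^0.65 = 5.86 × 11.87 ≈ 70 kt.
70 kt falls in the Category 1 band.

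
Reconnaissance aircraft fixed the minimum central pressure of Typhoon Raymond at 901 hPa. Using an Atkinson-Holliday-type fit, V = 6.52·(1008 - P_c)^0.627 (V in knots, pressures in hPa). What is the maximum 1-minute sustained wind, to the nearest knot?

122 kt

ΔP = 1008 − 901 = 107 hPa.
107^0.627 ≈ 18.725.
V ≈ 6.52 × 18.725 ≈ 122.1 kt.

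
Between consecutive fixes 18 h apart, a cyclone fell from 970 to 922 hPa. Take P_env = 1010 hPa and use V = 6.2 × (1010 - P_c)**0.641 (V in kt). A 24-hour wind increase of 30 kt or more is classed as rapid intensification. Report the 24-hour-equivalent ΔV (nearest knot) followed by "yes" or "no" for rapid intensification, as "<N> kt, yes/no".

58 kt, yes

V₁: ΔP = 40, V ≈ 6.2 × 40^0.641 ≈ 65.96 kt.
V₂: ΔP = 88, V ≈ 6.2 × 88^0.641 ≈ 109.35 kt.
ΔV over 18 h = 43.39 kt → 24 h equivalent = 43.39 × 24/18 ≈ 57.85 kt.
58 kt ≥ 30 kt ⇒ rapid intensification.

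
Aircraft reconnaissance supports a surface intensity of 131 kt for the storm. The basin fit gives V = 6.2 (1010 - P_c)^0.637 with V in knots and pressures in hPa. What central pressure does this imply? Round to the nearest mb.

890 mb

ΔP = (V / 6.2)^(1/0.637) = (131/6.2)^1.570.
131/6.2 = 21.129; 21.129^1.570 ≈ 120.19 mb.
P_c = 1010 − 120.19 = 889.81 ≈ 890 mb.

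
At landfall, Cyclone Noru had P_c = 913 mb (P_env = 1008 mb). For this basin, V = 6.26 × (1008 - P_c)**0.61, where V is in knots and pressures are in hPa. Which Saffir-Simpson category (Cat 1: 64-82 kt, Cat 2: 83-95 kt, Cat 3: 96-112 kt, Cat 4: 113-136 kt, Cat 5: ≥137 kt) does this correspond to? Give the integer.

ΔP = 1008 − 913 = 95 mb.
V ≈ 6.26 × 95^0.61 = 6.26 × 16.08 ≈ 101 kt.
101 kt falls in the Category 3 band.

3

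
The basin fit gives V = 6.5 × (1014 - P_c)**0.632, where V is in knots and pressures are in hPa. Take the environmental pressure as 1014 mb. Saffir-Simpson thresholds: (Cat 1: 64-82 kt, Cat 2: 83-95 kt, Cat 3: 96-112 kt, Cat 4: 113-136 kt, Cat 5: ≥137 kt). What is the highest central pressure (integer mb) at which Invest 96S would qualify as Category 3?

943 mb

Category 3 begins at V = 96 kt.
Required ΔP = (96/6.5)^(1/0.632) = 14.769^1.582 ≈ 70.84 mb.
P_c ≤ 1014 − 70.84 = 943.16, so the highest integer P_c is 943 mb.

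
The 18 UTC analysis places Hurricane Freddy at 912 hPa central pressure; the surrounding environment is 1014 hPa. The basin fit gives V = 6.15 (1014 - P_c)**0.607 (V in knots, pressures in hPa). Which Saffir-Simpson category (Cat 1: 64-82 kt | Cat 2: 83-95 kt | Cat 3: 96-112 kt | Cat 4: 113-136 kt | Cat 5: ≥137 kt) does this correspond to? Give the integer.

ΔP = 1014 − 912 = 102 hPa.
V ≈ 6.15 × 102^0.607 = 6.15 × 16.57 ≈ 102 kt.
102 kt falls in the Category 3 band.

3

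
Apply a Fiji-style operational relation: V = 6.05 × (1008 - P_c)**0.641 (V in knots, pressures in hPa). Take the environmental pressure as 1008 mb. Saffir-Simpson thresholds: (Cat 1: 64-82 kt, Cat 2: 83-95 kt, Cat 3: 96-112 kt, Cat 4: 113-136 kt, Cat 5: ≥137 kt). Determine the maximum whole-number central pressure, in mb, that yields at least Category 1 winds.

Category 1 begins at V = 64 kt.
Required ΔP = (64/6.05)^(1/0.641) = 10.579^1.560 ≈ 39.64 mb.
P_c ≤ 1008 − 39.64 = 968.36, so the highest integer P_c is 968 mb.

968 mb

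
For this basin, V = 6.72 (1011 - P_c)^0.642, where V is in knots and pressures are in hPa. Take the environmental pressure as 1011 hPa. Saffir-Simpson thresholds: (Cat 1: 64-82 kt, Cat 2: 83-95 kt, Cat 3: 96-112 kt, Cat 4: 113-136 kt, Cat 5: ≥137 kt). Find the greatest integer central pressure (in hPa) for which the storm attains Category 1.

Category 1 begins at V = 64 kt.
Required ΔP = (64/6.72)^(1/0.642) = 9.524^1.558 ≈ 33.47 hPa.
P_c ≤ 1011 − 33.47 = 977.53, so the highest integer P_c is 977 hPa.

977 hPa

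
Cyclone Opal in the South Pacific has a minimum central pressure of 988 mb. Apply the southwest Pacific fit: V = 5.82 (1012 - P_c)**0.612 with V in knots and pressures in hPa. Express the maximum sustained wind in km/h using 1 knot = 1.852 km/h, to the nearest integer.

75 km/h

ΔP = 1012 − 988 = 24 mb.
V ≈ 5.82 × 24^0.612 = 5.82 × 6.993 ≈ 40.702 kt.
40.702 × 1.852 ≈ 75.38 km/h → 75 km/h.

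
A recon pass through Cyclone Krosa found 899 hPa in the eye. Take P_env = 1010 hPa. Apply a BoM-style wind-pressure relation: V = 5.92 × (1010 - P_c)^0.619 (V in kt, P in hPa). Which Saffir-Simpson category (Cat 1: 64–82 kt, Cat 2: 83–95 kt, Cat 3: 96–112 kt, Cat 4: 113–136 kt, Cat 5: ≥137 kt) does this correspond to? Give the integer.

3

ΔP = 1010 − 899 = 111 hPa.
V ≈ 5.92 × 111^0.619 = 5.92 × 18.45 ≈ 109 kt.
109 kt falls in the Category 3 band.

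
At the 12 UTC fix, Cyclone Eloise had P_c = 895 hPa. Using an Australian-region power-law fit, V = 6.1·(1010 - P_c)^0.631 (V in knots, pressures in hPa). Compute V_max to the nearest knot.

122 kt

ΔP = 1010 − 895 = 115 hPa.
115^0.631 ≈ 19.966.
V ≈ 6.1 × 19.966 ≈ 121.8 kt.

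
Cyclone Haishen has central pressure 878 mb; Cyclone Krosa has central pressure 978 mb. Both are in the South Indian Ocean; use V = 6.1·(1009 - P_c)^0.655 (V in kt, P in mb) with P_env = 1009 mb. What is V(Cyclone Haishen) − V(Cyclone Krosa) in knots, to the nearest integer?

91 kt

Cyclone Haishen: ΔP = 131; V ≈ 6.1 × 131^0.655 ≈ 148.64 kt.
Cyclone Krosa: ΔP = 31; V ≈ 6.1 × 31^0.655 ≈ 57.83 kt.
Difference ≈ 148.64 − 57.83 = 90.81 → 91 kt.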